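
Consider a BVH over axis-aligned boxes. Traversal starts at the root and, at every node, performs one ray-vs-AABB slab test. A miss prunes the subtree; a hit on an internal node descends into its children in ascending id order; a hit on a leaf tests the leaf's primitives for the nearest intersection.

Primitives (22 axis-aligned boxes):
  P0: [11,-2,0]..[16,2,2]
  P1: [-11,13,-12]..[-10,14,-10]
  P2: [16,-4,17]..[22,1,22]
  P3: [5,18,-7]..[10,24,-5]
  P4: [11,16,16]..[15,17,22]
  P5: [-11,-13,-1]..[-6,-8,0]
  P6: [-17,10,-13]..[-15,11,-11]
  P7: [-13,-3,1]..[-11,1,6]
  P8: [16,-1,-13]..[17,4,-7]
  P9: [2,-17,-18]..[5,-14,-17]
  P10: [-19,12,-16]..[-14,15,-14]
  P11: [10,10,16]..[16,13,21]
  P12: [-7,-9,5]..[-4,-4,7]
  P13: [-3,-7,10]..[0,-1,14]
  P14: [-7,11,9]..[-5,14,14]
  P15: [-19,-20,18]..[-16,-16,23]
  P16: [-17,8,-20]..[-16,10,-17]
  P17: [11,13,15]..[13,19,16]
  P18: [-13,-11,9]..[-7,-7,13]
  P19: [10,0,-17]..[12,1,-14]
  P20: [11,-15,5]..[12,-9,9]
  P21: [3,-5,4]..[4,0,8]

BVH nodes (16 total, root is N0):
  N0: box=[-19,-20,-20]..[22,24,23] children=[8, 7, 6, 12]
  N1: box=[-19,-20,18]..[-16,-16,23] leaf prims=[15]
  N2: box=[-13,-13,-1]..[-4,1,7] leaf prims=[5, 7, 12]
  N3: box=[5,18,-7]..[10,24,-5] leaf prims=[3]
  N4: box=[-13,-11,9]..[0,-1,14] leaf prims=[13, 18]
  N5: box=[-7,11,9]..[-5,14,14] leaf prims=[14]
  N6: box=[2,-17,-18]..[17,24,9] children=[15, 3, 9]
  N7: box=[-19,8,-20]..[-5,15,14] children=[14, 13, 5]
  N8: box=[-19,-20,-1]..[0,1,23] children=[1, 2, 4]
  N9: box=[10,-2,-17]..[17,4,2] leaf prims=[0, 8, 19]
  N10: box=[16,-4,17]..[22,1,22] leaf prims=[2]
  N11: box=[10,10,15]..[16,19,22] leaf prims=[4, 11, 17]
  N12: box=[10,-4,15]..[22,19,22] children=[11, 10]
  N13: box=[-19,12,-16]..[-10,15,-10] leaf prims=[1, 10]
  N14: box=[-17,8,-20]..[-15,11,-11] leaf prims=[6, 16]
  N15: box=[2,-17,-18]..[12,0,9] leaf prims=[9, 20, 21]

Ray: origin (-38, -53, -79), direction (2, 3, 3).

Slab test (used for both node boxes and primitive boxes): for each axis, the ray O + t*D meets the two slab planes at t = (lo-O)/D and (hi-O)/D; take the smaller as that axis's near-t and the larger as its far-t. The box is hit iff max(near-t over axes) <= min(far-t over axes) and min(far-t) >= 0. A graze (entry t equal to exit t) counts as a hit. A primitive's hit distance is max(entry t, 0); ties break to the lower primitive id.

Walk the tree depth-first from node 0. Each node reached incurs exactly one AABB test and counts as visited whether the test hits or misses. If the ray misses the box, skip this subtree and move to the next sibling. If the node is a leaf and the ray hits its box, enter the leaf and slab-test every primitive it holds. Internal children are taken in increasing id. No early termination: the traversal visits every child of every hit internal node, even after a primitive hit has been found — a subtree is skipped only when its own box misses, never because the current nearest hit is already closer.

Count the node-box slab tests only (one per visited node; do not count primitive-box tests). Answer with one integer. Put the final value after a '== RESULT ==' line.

Traverse from the root:
N0 x:[19/2,30] y:[11,77/3] z:[59/3,34] -> hit [59/3,77/3], descend [6, 7, 8, 12]
  N6 x:[20,55/2] y:[12,77/3] z:[61/3,88/3] -> hit [61/3,77/3], descend [3, 9, 15]
    N3 x:[43/2,24] y:[71/3,77/3] z:[24,74/3] -> hit [24,24] leaf, test {P3@t=24}
    N9 x:[24,55/2] y:[17,19] z:[62/3,27] -> miss, prune
    N15 x:[20,25] y:[12,53/3] z:[61/3,88/3] -> miss, prune
  N7 x:[19/2,33/2] y:[61/3,68/3] z:[59/3,31] -> miss, prune
  N8 x:[19/2,19] y:[11,18] z:[26,34] -> miss, prune
  N12 x:[24,30] y:[49/3,24] z:[94/3,101/3] -> miss, prune

order=[0, 6, 3, 9, 15, 7, 8, 12]  |boxes|=8  |leaves|=1  hit=P3

== RESULT ==
8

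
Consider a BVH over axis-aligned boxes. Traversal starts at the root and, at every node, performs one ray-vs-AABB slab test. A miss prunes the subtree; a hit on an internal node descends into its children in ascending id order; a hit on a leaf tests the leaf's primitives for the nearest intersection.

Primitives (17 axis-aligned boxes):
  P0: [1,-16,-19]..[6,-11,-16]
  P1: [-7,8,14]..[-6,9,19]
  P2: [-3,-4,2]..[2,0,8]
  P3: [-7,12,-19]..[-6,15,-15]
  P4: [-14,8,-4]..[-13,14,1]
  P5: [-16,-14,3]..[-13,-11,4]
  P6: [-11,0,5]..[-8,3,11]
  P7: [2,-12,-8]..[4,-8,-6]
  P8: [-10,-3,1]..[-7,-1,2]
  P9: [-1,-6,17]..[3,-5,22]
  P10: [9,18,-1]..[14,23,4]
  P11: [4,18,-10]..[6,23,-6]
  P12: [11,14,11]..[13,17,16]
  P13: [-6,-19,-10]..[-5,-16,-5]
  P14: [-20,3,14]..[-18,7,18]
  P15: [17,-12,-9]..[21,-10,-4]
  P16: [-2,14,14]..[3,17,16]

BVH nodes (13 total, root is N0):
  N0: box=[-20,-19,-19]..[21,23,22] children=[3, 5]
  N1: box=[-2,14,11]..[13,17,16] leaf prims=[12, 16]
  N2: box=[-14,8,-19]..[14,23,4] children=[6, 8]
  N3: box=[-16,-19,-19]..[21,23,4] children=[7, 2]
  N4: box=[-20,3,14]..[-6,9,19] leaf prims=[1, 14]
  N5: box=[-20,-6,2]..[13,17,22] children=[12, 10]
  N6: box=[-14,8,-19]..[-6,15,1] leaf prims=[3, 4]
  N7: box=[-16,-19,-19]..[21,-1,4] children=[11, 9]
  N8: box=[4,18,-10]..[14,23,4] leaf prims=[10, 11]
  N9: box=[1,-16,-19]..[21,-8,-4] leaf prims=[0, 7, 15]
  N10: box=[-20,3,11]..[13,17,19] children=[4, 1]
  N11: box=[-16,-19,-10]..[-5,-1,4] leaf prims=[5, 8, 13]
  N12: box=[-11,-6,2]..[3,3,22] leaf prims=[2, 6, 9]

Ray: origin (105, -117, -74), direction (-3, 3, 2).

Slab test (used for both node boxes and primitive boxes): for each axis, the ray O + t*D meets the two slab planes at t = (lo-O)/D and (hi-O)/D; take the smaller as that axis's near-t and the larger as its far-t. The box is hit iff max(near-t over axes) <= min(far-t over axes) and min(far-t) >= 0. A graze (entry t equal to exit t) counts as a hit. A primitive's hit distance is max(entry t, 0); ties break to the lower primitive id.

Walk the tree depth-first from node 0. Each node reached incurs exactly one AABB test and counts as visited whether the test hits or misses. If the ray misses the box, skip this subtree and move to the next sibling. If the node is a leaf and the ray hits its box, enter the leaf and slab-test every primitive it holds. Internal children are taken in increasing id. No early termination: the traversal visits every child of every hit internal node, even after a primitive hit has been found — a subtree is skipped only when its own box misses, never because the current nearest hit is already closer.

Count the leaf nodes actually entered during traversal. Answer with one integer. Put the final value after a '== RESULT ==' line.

Traverse from the root:
N0 x:[28,125/3] y:[98/3,140/3] z:[55/2,48] -> hit [98/3,125/3], descend [3, 5]
  N3 x:[28,121/3] y:[98/3,140/3] z:[55/2,39] -> hit [98/3,39], descend [2, 7]
    N2 x:[91/3,119/3] y:[125/3,140/3] z:[55/2,39] -> miss, prune
    N7 x:[28,121/3] y:[98/3,116/3] z:[55/2,39] -> hit [98/3,116/3], descend [9, 11]
      N9 x:[28,104/3] y:[101/3,109/3] z:[55/2,35] -> hit [101/3,104/3] leaf, test {P0(miss), P7(miss), P15(miss)}
      N11 x:[110/3,121/3] y:[98/3,116/3] z:[32,39] -> hit [110/3,116/3] leaf, test {P5(miss), P8@t=38, P13(miss)}
  N5 x:[92/3,125/3] y:[37,134/3] z:[38,48] -> hit [38,125/3], descend [10, 12]
    N10 x:[92/3,125/3] y:[40,134/3] z:[85/2,93/2] -> miss, prune
    N12 x:[34,116/3] y:[37,40] z:[38,48] -> hit [38,116/3] leaf, test {P2(miss), P6(miss), P9(miss)}

9 AABB tests over nodes [0, 3, 2, 7, 9, 11, 5, 10, 12]; 3 leaves entered; closest P8.

== RESULT ==
3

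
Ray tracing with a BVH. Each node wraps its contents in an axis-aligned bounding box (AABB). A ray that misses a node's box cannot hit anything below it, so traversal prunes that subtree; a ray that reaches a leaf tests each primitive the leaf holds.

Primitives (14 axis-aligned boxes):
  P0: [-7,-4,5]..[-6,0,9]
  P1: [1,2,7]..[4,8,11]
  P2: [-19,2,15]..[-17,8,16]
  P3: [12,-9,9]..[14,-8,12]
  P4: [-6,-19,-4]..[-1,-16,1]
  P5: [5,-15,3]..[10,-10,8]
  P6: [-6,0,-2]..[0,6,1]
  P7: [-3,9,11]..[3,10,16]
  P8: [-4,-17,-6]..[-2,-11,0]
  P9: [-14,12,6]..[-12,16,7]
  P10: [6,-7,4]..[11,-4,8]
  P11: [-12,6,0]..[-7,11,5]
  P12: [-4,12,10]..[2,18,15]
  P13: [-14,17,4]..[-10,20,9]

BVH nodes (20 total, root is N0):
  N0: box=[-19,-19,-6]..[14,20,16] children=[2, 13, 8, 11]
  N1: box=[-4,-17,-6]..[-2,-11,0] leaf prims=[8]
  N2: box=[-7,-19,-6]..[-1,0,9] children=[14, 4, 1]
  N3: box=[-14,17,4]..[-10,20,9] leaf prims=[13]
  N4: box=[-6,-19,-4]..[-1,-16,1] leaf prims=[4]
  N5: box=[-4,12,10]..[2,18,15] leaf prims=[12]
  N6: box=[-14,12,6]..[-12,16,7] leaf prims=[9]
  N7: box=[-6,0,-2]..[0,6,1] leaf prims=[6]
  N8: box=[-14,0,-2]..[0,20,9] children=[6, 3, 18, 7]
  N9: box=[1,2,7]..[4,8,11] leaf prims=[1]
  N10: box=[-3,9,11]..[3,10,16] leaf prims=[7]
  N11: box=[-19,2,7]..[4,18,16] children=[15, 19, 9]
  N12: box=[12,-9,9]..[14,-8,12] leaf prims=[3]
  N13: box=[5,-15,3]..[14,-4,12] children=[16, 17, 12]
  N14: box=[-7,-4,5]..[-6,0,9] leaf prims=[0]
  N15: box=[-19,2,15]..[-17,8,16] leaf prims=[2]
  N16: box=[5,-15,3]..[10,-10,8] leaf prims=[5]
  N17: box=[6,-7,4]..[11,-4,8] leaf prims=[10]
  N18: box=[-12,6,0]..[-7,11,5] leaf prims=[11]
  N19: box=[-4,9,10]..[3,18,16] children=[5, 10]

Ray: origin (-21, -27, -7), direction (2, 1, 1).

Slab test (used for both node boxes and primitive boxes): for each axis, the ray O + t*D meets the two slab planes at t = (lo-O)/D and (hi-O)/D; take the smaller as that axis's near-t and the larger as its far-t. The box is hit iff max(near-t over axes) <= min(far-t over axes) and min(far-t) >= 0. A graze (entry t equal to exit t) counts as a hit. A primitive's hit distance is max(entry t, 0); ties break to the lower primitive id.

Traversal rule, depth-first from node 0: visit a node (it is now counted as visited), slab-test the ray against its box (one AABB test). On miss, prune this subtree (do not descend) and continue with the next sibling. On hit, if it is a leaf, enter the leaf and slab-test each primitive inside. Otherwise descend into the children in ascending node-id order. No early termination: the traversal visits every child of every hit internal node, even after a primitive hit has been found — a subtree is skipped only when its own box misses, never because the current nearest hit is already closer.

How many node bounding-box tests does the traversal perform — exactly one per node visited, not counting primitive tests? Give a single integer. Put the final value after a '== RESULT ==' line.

Trace the traversal:
N0 x:[1,35/2] y:[8,47] z:[1,23] -> hit [8,35/2], descend [2, 8, 11, 13]
  N2 x:[7,10] y:[8,27] z:[1,16] -> hit [8,10], descend [1, 4, 14]
    N1 x:[17/2,19/2] y:[10,16] z:[1,7] -> miss, prune
    N4 x:[15/2,10] y:[8,11] z:[3,8] -> hit [8,8] leaf, test {P4@t=8}
    N14 x:[7,15/2] y:[23,27] z:[12,16] -> miss, prune
  N8 x:[7/2,21/2] y:[27,47] z:[5,16] -> miss, prune
  N11 x:[1,25/2] y:[29,45] z:[14,23] -> miss, prune
  N13 x:[13,35/2] y:[12,23] z:[10,19] -> hit [13,35/2], descend [12, 16, 17]
    N12 x:[33/2,35/2] y:[18,19] z:[16,19] -> miss, prune
    N16 x:[13,31/2] y:[12,17] z:[10,15] -> hit [13,15] leaf, test {P5@t=13}
    N17 x:[27/2,16] y:[20,23] z:[11,15] -> miss, prune

Summary -> nodes [0, 2, 1, 4, 14, 8, 11, 13, 12, 16, 17]; box-tests=11; leaf-entries=2; first=P4

== RESULT ==
11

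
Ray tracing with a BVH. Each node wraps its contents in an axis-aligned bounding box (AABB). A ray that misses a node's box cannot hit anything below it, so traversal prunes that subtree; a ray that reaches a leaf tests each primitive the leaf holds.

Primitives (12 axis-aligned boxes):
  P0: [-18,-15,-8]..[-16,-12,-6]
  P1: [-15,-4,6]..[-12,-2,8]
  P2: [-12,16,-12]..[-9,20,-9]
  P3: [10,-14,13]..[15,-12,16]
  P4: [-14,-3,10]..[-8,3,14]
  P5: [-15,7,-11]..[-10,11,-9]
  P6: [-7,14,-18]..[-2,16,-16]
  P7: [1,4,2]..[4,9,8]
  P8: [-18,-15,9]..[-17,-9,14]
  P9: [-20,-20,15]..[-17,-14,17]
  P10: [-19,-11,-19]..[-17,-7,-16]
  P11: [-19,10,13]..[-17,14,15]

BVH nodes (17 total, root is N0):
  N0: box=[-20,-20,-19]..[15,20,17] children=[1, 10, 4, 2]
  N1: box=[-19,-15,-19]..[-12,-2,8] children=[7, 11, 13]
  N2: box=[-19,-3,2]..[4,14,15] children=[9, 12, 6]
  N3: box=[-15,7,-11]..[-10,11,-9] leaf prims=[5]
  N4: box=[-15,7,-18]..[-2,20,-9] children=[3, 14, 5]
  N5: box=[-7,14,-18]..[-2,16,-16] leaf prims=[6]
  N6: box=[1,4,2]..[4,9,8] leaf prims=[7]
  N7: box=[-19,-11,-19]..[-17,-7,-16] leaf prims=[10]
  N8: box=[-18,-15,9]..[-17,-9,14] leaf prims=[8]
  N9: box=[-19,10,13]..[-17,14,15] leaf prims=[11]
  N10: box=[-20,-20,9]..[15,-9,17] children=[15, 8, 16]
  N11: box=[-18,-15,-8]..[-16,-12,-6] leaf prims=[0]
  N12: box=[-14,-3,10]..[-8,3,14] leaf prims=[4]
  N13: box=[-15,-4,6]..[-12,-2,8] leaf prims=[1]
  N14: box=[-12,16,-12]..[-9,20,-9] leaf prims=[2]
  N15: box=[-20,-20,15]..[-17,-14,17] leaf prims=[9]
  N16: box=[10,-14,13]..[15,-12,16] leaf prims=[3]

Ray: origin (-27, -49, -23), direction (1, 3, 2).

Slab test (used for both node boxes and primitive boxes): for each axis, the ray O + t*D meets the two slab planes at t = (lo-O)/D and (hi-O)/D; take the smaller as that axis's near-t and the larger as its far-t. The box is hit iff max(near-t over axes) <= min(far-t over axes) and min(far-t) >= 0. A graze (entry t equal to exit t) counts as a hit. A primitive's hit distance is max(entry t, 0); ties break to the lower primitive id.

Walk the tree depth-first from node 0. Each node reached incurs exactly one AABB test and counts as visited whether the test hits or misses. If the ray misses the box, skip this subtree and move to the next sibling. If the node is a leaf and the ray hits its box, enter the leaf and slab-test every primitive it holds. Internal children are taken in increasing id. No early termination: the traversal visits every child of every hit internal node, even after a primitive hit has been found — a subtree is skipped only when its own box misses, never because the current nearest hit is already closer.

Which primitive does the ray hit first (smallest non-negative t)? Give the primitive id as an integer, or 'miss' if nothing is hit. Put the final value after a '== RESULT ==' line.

Walk:
N0 x:[7,42] y:[29/3,23] z:[2,20] -> hit [29/3,20], descend [1, 2, 4, 10]
  N1 x:[8,15] y:[34/3,47/3] z:[2,31/2] -> hit [34/3,15], descend [7, 11, 13]
    N7 x:[8,10] y:[38/3,14] z:[2,7/2] -> miss, prune
    N11 x:[9,11] y:[34/3,37/3] z:[15/2,17/2] -> miss, prune
    N13 x:[12,15] y:[15,47/3] z:[29/2,31/2] -> hit [15,15] leaf, test {P1@t=15}
  N2 x:[8,31] y:[46/3,21] z:[25/2,19] -> hit [46/3,19], descend [6, 9, 12]
    N6 x:[28,31] y:[53/3,58/3] z:[25/2,31/2] -> miss, prune
    N9 x:[8,10] y:[59/3,21] z:[18,19] -> miss, prune
    N12 x:[13,19] y:[46/3,52/3] z:[33/2,37/2] -> hit [33/2,52/3] leaf, test {P4@t=33/2}
  N4 x:[12,25] y:[56/3,23] z:[5/2,7] -> miss, prune
  N10 x:[7,42] y:[29/3,40/3] z:[16,20] -> miss, prune

Visited [0, 1, 7, 11, 13, 2, 6, 9, 12, 4, 10]. Tests: 11 box, 2 leaf. Nearest: P1.

== RESULT ==
1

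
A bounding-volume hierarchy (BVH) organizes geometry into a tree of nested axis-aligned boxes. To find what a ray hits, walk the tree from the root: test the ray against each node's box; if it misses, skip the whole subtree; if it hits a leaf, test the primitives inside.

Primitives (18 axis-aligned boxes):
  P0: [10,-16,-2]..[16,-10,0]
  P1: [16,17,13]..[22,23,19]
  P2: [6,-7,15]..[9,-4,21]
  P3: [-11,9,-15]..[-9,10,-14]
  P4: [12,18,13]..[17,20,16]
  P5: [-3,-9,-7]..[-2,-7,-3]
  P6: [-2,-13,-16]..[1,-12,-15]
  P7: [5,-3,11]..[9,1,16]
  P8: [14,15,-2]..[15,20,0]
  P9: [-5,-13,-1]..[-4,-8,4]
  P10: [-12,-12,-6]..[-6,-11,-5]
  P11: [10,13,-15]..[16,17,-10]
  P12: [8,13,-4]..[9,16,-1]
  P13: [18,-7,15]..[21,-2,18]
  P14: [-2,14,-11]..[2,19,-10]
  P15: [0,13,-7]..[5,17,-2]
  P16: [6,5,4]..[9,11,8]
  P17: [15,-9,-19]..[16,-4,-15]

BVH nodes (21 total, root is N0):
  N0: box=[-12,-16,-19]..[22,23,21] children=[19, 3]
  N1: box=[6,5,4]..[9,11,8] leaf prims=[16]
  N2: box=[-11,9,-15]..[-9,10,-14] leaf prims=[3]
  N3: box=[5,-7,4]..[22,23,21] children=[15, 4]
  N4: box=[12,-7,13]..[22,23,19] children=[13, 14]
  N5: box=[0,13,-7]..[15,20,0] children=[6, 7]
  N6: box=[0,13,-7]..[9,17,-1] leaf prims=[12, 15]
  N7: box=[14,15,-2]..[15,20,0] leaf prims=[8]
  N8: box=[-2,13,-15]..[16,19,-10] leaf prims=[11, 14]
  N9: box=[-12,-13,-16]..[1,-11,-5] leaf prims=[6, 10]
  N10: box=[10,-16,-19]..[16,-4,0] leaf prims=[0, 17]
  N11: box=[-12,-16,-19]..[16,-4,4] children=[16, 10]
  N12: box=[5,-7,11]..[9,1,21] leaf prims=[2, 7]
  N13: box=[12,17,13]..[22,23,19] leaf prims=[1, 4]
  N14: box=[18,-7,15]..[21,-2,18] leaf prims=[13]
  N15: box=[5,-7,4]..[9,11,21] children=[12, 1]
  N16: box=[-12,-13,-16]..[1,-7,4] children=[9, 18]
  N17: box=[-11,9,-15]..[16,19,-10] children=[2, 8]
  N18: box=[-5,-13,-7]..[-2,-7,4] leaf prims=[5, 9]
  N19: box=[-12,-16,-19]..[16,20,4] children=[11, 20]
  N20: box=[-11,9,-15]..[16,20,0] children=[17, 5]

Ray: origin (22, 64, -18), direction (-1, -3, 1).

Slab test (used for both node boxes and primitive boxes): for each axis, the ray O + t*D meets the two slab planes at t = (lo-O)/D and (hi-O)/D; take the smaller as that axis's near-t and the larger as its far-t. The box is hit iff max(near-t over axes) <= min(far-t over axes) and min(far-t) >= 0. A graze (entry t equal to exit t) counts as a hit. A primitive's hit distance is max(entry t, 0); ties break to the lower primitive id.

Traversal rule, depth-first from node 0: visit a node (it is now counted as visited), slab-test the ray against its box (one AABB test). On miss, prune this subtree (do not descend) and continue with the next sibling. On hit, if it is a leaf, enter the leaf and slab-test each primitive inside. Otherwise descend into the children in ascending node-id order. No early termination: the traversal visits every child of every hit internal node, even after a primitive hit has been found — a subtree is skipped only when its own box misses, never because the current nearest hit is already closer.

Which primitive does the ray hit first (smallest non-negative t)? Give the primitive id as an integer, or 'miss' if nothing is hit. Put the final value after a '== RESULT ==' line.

Traverse from the root:
N0 x:[0,34] y:[41/3,80/3] z:[-1,39] -> hit [41/3,80/3], descend [3, 19]
  N3 x:[0,17] y:[41/3,71/3] z:[22,39] -> miss, prune
  N19 x:[6,34] y:[44/3,80/3] z:[-1,22] -> hit [44/3,22], descend [11, 20]
    N11 x:[6,34] y:[68/3,80/3] z:[-1,22] -> miss, prune
    N20 x:[6,33] y:[44/3,55/3] z:[3,18] -> hit [44/3,18], descend [5, 17]
      N5 x:[7,22] y:[44/3,17] z:[11,18] -> hit [44/3,17], descend [6, 7]
        N6 x:[13,22] y:[47/3,17] z:[11,17] -> hit [47/3,17] leaf, test {P12(miss), P15(miss)}
        N7 x:[7,8] y:[44/3,49/3] z:[16,18] -> miss, prune
      N17 x:[6,33] y:[15,55/3] z:[3,8] -> miss, prune

Summary -> nodes [0, 3, 19, 11, 20, 5, 6, 7, 17]; box-tests=9; leaf-entries=1; first=miss

== RESULT ==
miss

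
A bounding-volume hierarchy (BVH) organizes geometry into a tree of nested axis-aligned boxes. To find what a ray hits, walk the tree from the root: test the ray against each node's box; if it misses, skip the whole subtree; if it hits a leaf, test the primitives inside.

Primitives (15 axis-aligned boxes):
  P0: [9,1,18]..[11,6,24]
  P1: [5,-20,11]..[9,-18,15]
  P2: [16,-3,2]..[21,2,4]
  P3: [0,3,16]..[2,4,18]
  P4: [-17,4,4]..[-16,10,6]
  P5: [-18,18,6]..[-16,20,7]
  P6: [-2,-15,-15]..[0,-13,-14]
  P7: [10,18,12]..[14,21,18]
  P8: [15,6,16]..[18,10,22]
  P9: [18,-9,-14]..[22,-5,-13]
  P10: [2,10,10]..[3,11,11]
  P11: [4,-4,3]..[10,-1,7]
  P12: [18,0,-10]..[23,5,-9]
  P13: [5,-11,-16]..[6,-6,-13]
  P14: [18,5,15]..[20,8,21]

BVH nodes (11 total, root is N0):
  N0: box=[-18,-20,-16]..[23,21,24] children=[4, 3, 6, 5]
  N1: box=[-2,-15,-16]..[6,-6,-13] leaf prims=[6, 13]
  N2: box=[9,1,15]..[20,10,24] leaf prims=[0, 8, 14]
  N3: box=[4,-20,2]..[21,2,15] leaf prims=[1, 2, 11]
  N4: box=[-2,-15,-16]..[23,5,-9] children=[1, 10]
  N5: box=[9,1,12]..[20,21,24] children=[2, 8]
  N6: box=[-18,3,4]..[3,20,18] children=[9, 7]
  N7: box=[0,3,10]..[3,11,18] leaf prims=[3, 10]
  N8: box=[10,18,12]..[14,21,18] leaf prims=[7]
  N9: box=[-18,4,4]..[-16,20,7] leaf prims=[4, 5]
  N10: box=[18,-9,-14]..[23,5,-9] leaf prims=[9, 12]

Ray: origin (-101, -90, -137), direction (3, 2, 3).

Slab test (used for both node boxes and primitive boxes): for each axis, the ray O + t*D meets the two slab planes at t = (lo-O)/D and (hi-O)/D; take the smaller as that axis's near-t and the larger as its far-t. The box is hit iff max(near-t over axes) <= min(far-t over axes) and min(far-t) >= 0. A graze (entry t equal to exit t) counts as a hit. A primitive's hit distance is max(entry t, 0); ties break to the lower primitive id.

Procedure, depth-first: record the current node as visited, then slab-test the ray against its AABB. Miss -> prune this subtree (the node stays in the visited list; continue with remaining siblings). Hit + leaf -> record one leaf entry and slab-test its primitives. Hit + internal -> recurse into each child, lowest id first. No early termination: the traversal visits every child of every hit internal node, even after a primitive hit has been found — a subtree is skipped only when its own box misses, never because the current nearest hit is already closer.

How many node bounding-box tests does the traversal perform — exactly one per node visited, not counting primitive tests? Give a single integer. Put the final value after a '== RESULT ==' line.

Traverse from the root:
N0 x:[83/3,124/3] y:[35,111/2] z:[121/3,161/3] -> hit [121/3,124/3], descend [3, 4, 5, 6]
  N3 x:[35,122/3] y:[35,46] z:[139/3,152/3] -> miss, prune
  N4 x:[33,124/3] y:[75/2,95/2] z:[121/3,128/3] -> hit [121/3,124/3], descend [1, 10]
    N1 x:[33,107/3] y:[75/2,42] z:[121/3,124/3] -> miss, prune
    N10 x:[119/3,124/3] y:[81/2,95/2] z:[41,128/3] -> hit [41,124/3] leaf, test {P9@t=41, P12(miss)}
  N5 x:[110/3,121/3] y:[91/2,111/2] z:[149/3,161/3] -> miss, prune
  N6 x:[83/3,104/3] y:[93/2,55] z:[47,155/3] -> miss, prune

Visited [0, 3, 4, 1, 10, 5, 6]. Tests: 7 box, 1 leaf. Nearest: P9.

== RESULT ==
7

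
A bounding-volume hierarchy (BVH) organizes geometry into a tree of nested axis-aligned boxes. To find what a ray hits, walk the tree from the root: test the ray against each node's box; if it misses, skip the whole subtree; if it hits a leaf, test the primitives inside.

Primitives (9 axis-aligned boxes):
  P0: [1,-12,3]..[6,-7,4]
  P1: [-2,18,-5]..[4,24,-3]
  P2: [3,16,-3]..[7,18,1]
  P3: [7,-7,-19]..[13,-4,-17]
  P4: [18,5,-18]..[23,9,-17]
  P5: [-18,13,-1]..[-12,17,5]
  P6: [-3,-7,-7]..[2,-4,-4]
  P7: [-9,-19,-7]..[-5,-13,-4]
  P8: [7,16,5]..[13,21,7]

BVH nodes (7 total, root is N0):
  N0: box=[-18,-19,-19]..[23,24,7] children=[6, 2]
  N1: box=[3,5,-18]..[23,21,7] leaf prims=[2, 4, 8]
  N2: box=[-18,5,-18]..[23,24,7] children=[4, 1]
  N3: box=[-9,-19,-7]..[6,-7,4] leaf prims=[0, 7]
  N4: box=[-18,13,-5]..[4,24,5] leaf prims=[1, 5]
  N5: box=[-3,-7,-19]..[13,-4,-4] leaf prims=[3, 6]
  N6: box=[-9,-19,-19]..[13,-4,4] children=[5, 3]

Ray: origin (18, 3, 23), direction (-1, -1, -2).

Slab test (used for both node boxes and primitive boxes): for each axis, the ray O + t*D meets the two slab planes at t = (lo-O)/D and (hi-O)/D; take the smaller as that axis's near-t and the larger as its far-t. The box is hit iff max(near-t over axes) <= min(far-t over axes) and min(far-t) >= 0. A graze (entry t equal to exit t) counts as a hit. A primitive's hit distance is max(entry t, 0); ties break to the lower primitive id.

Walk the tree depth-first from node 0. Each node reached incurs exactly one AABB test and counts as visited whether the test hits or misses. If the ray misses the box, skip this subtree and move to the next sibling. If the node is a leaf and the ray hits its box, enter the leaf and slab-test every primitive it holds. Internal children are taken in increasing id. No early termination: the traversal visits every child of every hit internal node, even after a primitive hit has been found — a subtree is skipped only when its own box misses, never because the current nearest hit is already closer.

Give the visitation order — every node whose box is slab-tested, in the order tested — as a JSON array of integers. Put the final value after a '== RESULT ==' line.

Trace the traversal:
N0 x:[-5,36] y:[-21,22] z:[8,21] -> hit [8,21], descend [2, 6]
  N2 x:[-5,36] y:[-21,-2] z:[8,41/2] -> miss, prune
  N6 x:[5,27] y:[7,22] z:[19/2,21] -> hit [19/2,21], descend [3, 5]
    N3 x:[12,27] y:[10,22] z:[19/2,15] -> hit [12,15] leaf, test {P0(miss), P7(miss)}
    N5 x:[5,21] y:[7,10] z:[27/2,21] -> miss, prune

Visited [0, 2, 6, 3, 5]. Tests: 5 box, 1 leaf. Nearest: miss.

== RESULT ==
[0, 2, 6, 3, 5]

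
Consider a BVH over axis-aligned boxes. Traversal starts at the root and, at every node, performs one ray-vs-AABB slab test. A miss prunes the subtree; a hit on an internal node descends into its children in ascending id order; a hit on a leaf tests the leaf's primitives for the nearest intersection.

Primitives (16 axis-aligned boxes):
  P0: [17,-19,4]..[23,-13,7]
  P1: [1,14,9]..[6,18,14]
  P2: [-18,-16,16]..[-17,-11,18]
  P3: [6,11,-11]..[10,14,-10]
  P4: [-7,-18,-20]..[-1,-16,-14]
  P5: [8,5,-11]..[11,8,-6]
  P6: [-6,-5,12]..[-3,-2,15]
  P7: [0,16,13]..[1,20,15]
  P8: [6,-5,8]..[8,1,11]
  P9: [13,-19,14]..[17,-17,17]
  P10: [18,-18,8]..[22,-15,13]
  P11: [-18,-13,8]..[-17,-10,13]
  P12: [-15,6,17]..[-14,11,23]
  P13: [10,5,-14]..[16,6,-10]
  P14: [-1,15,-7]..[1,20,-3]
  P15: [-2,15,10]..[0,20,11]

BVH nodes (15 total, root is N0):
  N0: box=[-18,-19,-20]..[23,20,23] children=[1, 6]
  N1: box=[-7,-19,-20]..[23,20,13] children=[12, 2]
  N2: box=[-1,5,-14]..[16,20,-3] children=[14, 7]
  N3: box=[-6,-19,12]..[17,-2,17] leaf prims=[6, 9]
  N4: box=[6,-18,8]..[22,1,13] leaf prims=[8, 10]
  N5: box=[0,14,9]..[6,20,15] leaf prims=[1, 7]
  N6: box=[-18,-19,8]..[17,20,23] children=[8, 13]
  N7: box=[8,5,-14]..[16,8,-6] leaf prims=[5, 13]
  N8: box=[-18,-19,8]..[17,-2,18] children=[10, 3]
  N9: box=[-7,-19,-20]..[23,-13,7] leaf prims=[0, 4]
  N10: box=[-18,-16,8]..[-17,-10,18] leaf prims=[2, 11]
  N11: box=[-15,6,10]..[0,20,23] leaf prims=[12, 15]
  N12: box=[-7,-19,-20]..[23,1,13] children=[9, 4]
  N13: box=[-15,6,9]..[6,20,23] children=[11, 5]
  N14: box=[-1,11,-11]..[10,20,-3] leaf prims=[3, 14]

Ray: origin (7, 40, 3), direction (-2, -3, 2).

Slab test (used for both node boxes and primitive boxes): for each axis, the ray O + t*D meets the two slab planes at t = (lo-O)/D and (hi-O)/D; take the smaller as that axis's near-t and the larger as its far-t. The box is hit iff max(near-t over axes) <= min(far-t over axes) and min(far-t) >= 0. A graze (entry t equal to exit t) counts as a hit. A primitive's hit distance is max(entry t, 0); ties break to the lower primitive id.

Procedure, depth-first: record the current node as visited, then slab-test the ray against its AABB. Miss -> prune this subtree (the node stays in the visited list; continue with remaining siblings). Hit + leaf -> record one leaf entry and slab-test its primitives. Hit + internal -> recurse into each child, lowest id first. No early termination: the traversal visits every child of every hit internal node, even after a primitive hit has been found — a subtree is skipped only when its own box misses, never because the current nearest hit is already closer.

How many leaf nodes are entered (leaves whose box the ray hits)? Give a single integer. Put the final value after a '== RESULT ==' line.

Walk:
N0 x:[-8,25/2] y:[20/3,59/3] z:[-23/2,10] -> hit [20/3,10], descend [1, 6]
  N1 x:[-8,7] y:[20/3,59/3] z:[-23/2,5] -> miss, prune
  N6 x:[-5,25/2] y:[20/3,59/3] z:[5/2,10] -> hit [20/3,10], descend [8, 13]
    N8 x:[-5,25/2] y:[14,59/3] z:[5/2,15/2] -> miss, prune
    N13 x:[1/2,11] y:[20/3,34/3] z:[3,10] -> hit [20/3,10], descend [5, 11]
      N5 x:[1/2,7/2] y:[20/3,26/3] z:[3,6] -> miss, prune
      N11 x:[7/2,11] y:[20/3,34/3] z:[7/2,10] -> hit [20/3,10] leaf, test {P12(miss), P15(miss)}

Summary -> nodes [0, 1, 6, 8, 13, 5, 11]; box-tests=7; leaf-entries=1; first=miss

== RESULT ==
1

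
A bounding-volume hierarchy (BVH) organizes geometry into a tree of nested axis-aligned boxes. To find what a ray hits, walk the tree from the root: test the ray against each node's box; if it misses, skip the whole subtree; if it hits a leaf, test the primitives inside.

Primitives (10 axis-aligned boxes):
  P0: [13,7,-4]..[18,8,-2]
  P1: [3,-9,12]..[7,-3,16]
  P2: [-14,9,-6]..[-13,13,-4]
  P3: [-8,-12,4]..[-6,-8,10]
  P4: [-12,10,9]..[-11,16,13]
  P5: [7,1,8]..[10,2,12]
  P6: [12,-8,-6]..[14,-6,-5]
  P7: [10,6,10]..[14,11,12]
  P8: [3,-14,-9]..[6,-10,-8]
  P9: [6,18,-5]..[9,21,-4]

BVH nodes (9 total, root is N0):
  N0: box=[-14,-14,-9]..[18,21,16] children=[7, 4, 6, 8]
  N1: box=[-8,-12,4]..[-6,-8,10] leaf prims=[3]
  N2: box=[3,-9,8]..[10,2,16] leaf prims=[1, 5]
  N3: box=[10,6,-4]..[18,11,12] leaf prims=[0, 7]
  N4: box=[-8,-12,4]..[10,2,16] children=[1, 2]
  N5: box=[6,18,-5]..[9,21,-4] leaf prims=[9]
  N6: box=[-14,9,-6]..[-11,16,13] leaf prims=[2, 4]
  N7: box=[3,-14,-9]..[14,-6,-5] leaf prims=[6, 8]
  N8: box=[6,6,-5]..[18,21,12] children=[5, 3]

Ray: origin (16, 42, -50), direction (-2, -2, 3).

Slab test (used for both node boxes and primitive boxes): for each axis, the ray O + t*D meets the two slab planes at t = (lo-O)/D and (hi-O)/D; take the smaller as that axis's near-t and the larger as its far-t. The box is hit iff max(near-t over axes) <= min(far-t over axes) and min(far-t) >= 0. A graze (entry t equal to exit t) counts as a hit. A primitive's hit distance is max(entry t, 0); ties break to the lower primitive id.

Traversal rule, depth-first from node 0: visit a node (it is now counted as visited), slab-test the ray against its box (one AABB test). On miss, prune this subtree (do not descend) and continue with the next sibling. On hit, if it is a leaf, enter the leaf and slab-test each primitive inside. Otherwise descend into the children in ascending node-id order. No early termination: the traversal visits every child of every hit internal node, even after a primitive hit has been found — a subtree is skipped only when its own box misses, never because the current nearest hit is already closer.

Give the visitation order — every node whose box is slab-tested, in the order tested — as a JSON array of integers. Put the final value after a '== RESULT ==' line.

Trace the traversal:
N0 x:[-1,15] y:[21/2,28] z:[41/3,22] -> hit [41/3,15], descend [4, 6, 7, 8]
  N4 x:[3,12] y:[20,27] z:[18,22] -> miss, prune
  N6 x:[27/2,15] y:[13,33/2] z:[44/3,21] -> hit [44/3,15] leaf, test {P2@t=44/3, P4(miss)}
  N7 x:[1,13/2] y:[24,28] z:[41/3,15] -> miss, prune
  N8 x:[-1,5] y:[21/2,18] z:[15,62/3] -> miss, prune

Summary -> nodes [0, 4, 6, 7, 8]; box-tests=5; leaf-entries=1; first=P2

== RESULT ==
[0, 4, 6, 7, 8]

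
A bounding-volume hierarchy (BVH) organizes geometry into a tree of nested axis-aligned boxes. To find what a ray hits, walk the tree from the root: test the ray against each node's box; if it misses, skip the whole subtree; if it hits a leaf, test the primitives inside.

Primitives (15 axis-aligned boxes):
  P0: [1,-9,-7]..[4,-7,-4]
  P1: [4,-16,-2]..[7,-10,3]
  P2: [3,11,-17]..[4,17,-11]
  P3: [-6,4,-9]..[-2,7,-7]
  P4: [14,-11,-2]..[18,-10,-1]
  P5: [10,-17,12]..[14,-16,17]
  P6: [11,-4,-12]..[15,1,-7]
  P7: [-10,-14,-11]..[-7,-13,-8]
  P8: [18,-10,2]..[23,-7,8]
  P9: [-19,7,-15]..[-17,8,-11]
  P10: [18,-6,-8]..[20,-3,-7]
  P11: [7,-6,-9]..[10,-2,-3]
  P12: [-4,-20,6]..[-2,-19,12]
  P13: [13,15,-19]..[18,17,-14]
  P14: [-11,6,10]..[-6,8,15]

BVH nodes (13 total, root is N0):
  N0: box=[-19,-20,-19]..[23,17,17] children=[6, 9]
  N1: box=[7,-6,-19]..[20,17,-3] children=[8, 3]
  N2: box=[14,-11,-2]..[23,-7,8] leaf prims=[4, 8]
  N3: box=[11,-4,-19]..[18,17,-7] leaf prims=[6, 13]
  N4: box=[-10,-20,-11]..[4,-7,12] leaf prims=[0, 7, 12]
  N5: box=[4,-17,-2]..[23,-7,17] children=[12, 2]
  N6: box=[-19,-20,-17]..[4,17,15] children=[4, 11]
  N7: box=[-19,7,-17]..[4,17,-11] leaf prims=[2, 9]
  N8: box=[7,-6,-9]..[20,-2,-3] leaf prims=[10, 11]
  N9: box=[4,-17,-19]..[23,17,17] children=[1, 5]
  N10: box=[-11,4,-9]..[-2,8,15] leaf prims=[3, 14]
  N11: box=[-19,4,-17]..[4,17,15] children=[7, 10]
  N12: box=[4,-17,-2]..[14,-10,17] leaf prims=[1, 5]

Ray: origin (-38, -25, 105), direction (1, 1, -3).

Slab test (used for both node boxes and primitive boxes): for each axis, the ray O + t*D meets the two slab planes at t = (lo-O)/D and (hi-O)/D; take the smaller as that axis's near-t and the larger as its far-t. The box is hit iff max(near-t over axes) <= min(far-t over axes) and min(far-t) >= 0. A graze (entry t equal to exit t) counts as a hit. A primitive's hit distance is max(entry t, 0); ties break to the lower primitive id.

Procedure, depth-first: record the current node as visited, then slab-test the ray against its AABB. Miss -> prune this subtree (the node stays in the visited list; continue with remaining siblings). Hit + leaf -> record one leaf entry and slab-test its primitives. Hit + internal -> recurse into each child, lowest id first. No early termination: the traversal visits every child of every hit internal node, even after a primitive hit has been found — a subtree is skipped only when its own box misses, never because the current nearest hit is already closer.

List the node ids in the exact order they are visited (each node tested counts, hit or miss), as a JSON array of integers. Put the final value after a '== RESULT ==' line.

Trace the traversal:
N0 x:[19,61] y:[5,42] z:[88/3,124/3] -> hit [88/3,124/3], descend [6, 9]
  N6 x:[19,42] y:[5,42] z:[30,122/3] -> hit [30,122/3], descend [4, 11]
    N4 x:[28,42] y:[5,18] z:[31,116/3] -> miss, prune
    N11 x:[19,42] y:[29,42] z:[30,122/3] -> hit [30,122/3], descend [7, 10]
      N7 x:[19,42] y:[32,42] z:[116/3,122/3] -> hit [116/3,122/3] leaf, test {P2(miss), P9(miss)}
      N10 x:[27,36] y:[29,33] z:[30,38] -> hit [30,33] leaf, test {P3(miss), P14@t=31}
  N9 x:[42,61] y:[8,42] z:[88/3,124/3] -> miss, prune

7 AABB tests over nodes [0, 6, 4, 11, 7, 10, 9]; 2 leaves entered; closest P14.

== RESULT ==
[0, 6, 4, 11, 7, 10, 9]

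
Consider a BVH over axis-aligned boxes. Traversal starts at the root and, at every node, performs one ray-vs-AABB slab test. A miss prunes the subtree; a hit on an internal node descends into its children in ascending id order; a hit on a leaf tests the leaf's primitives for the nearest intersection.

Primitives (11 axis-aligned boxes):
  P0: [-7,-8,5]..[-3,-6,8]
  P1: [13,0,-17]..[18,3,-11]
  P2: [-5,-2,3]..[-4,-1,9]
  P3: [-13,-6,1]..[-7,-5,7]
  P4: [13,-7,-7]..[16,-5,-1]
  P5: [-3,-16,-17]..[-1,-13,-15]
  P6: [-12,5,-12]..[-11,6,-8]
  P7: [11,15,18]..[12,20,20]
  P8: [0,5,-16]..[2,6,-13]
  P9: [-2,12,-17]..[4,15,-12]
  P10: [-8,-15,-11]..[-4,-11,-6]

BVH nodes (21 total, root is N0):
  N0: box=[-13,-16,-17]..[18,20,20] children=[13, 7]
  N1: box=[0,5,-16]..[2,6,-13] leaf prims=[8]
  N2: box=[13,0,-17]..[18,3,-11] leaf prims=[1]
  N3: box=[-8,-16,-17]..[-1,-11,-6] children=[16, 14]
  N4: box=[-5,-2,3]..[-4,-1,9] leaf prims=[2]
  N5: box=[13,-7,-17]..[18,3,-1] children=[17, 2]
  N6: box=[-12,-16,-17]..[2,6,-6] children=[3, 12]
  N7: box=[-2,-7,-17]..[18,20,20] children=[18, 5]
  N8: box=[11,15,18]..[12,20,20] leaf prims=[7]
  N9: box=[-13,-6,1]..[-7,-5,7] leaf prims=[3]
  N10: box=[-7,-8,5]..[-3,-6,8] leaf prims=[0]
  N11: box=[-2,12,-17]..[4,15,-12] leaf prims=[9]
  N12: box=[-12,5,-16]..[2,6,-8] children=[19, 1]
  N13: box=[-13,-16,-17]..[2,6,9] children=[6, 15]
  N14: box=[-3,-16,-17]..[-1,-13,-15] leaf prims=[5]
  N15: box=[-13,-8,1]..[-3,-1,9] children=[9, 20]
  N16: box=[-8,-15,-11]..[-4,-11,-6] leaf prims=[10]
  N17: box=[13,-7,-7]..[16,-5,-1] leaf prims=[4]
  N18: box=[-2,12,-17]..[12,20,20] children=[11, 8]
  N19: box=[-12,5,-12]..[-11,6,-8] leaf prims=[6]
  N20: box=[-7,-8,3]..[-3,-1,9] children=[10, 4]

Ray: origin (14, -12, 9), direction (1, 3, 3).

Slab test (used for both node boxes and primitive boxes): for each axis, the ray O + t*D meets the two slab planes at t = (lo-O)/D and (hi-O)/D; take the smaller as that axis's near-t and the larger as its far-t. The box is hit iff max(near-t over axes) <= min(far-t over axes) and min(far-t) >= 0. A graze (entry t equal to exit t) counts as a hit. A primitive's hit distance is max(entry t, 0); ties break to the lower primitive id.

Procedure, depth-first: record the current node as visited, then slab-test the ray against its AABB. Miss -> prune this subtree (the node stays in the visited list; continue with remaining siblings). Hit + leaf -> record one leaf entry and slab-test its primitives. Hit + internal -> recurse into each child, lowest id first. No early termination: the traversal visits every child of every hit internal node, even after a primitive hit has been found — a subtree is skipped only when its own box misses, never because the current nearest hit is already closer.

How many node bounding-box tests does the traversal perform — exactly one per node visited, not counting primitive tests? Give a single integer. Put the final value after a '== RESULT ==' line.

Trace the traversal:
N0 x:[-27,4] y:[-4/3,32/3] z:[-26/3,11/3] -> hit [-4/3,11/3], descend [7, 13]
  N7 x:[-16,4] y:[5/3,32/3] z:[-26/3,11/3] -> hit [5/3,11/3], descend [5, 18]
    N5 x:[-1,4] y:[5/3,5] z:[-26/3,-10/3] -> miss, prune
    N18 x:[-16,-2] y:[8,32/3] z:[-26/3,11/3] -> miss, prune
  N13 x:[-27,-12] y:[-4/3,6] z:[-26/3,0] -> miss, prune

5 AABB tests over nodes [0, 7, 5, 18, 13]; 0 leaves entered; closest miss.

== RESULT ==
5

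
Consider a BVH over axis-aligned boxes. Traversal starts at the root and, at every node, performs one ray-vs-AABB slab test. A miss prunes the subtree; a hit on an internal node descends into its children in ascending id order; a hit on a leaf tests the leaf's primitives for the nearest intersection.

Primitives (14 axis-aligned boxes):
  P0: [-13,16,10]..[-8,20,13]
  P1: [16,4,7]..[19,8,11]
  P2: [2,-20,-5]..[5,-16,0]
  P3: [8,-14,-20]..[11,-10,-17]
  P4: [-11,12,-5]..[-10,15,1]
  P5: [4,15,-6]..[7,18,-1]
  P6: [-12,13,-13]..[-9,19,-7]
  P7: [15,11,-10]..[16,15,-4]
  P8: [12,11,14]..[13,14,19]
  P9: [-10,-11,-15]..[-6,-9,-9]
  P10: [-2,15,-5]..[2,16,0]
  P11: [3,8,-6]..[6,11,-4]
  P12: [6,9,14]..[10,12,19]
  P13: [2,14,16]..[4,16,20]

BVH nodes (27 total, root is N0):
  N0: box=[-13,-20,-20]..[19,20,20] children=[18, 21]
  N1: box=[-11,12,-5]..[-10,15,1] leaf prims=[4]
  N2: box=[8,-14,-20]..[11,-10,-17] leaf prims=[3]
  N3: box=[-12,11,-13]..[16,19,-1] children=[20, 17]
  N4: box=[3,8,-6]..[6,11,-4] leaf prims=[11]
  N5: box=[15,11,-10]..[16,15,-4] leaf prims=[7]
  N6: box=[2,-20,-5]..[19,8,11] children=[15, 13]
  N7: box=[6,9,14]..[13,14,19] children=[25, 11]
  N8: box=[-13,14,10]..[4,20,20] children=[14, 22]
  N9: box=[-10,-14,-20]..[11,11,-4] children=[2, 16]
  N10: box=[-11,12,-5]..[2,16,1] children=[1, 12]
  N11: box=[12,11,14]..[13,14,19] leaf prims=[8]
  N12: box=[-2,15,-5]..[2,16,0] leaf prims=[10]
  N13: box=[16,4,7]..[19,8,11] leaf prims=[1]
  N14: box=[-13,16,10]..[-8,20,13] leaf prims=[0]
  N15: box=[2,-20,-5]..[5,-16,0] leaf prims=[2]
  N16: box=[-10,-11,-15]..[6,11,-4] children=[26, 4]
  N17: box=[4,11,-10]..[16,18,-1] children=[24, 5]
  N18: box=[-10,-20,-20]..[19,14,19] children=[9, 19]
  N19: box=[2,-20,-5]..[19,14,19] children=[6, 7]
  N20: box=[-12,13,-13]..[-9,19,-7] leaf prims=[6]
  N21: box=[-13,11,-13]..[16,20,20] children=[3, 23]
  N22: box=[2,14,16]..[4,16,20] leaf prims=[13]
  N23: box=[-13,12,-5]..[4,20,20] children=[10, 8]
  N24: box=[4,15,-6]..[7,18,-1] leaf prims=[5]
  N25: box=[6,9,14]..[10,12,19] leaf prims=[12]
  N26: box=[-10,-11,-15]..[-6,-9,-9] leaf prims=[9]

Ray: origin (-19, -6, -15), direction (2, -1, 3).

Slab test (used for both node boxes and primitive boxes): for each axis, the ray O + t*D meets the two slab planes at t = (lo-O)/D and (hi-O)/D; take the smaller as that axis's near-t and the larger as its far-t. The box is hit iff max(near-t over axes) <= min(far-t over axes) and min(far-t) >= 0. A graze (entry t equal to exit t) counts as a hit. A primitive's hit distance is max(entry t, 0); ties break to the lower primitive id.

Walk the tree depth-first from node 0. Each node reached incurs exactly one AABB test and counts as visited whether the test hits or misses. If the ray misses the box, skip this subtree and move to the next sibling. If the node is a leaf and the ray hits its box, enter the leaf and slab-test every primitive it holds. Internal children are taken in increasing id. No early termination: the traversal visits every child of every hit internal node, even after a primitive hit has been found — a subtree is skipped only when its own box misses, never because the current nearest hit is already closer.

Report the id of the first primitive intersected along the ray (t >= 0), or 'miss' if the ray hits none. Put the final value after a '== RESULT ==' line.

Walk:
N0 x:[3,19] y:[-26,14] z:[-5/3,35/3] -> hit [3,35/3], descend [18, 21]
  N18 x:[9/2,19] y:[-20,14] z:[-5/3,34/3] -> hit [9/2,34/3], descend [9, 19]
    N9 x:[9/2,15] y:[-17,8] z:[-5/3,11/3] -> miss, prune
    N19 x:[21/2,19] y:[-20,14] z:[10/3,34/3] -> hit [21/2,34/3], descend [6, 7]
      N6 x:[21/2,19] y:[-14,14] z:[10/3,26/3] -> miss, prune
      N7 x:[25/2,16] y:[-20,-15] z:[29/3,34/3] -> miss, prune
  N21 x:[3,35/2] y:[-26,-17] z:[2/3,35/3] -> miss, prune

Visited [0, 18, 9, 19, 6, 7, 21]. Tests: 7 box, 0 leaf. Nearest: miss.

== RESULT ==
miss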